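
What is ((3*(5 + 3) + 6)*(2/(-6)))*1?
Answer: -10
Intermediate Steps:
((3*(5 + 3) + 6)*(2/(-6)))*1 = ((3*8 + 6)*(2*(-⅙)))*1 = ((24 + 6)*(-⅓))*1 = (30*(-⅓))*1 = -10*1 = -10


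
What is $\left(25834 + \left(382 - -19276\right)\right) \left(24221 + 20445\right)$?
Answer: $2031945672$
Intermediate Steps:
$\left(25834 + \left(382 - -19276\right)\right) \left(24221 + 20445\right) = \left(25834 + \left(382 + 19276\right)\right) 44666 = \left(25834 + 19658\right) 44666 = 45492 \cdot 44666 = 2031945672$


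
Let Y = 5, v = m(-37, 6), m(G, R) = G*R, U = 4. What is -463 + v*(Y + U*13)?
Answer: -13117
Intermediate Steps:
v = -222 (v = -37*6 = -222)
-463 + v*(Y + U*13) = -463 - 222*(5 + 4*13) = -463 - 222*(5 + 52) = -463 - 222*57 = -463 - 12654 = -13117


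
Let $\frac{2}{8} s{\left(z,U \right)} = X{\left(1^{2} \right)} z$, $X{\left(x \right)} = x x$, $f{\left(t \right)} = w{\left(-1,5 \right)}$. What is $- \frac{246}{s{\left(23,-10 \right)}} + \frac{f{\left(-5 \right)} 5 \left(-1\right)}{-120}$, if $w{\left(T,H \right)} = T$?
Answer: $- \frac{1499}{552} \approx -2.7156$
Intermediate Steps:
$f{\left(t \right)} = -1$
$X{\left(x \right)} = x^{2}$
$s{\left(z,U \right)} = 4 z$ ($s{\left(z,U \right)} = 4 \left(1^{2}\right)^{2} z = 4 \cdot 1^{2} z = 4 \cdot 1 z = 4 z$)
$- \frac{246}{s{\left(23,-10 \right)}} + \frac{f{\left(-5 \right)} 5 \left(-1\right)}{-120} = - \frac{246}{4 \cdot 23} + \frac{\left(-1\right) 5 \left(-1\right)}{-120} = - \frac{246}{92} + \left(-5\right) \left(-1\right) \left(- \frac{1}{120}\right) = \left(-246\right) \frac{1}{92} + 5 \left(- \frac{1}{120}\right) = - \frac{123}{46} - \frac{1}{24} = - \frac{1499}{552}$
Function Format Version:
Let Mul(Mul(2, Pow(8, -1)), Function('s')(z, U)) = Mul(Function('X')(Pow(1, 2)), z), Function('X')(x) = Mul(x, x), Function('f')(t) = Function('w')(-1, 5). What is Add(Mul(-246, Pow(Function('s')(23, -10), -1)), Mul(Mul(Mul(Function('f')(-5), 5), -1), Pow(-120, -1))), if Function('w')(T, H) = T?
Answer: Rational(-1499, 552) ≈ -2.7156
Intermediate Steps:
Function('f')(t) = -1
Function('X')(x) = Pow(x, 2)
Function('s')(z, U) = Mul(4, z) (Function('s')(z, U) = Mul(4, Mul(Pow(Pow(1, 2), 2), z)) = Mul(4, Mul(Pow(1, 2), z)) = Mul(4, Mul(1, z)) = Mul(4, z))
Add(Mul(-246, Pow(Function('s')(23, -10), -1)), Mul(Mul(Mul(Function('f')(-5), 5), -1), Pow(-120, -1))) = Add(Mul(-246, Pow(Mul(4, 23), -1)), Mul(Mul(Mul(-1, 5), -1), Pow(-120, -1))) = Add(Mul(-246, Pow(92, -1)), Mul(Mul(-5, -1), Rational(-1, 120))) = Add(Mul(-246, Rational(1, 92)), Mul(5, Rational(-1, 120))) = Add(Rational(-123, 46), Rational(-1, 24)) = Rational(-1499, 552)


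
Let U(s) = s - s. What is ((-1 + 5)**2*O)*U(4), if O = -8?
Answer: 0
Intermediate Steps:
U(s) = 0
((-1 + 5)**2*O)*U(4) = ((-1 + 5)**2*(-8))*0 = (4**2*(-8))*0 = (16*(-8))*0 = -128*0 = 0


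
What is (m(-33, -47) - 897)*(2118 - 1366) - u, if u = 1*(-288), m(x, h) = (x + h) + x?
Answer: -759232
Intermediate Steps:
m(x, h) = h + 2*x (m(x, h) = (h + x) + x = h + 2*x)
u = -288
(m(-33, -47) - 897)*(2118 - 1366) - u = ((-47 + 2*(-33)) - 897)*(2118 - 1366) - 1*(-288) = ((-47 - 66) - 897)*752 + 288 = (-113 - 897)*752 + 288 = -1010*752 + 288 = -759520 + 288 = -759232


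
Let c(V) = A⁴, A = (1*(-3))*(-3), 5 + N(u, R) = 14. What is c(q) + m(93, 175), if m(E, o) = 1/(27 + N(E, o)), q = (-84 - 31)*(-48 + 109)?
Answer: 236197/36 ≈ 6561.0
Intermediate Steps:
N(u, R) = 9 (N(u, R) = -5 + 14 = 9)
q = -7015 (q = -115*61 = -7015)
m(E, o) = 1/36 (m(E, o) = 1/(27 + 9) = 1/36)
A = 9 (A = -3*(-3) = 9)
c(V) = 6561 (c(V) = 9⁴ = 6561)
c(q) + m(93, 175) = 6561 + 1/36 = 236197/36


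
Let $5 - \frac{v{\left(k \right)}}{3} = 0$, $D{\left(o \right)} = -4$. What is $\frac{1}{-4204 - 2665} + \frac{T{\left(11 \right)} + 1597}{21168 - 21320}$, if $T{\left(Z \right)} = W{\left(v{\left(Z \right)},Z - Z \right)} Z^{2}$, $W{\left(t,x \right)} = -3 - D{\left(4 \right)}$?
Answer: $- \frac{5900547}{522044} \approx -11.303$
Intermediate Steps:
$v{\left(k \right)} = 15$ ($v{\left(k \right)} = 15 - 0 = 15 + 0 = 15$)
$W{\left(t,x \right)} = 1$ ($W{\left(t,x \right)} = -3 - -4 = -3 + 4 = 1$)
$T{\left(Z \right)} = Z^{2}$ ($T{\left(Z \right)} = 1 Z^{2} = Z^{2}$)
$\frac{1}{-4204 - 2665} + \frac{T{\left(11 \right)} + 1597}{21168 - 21320} = \frac{1}{-4204 - 2665} + \frac{11^{2} + 1597}{21168 - 21320} = \frac{1}{-6869} + \frac{121 + 1597}{-152} = - \frac{1}{6869} + 1718 \left(- \frac{1}{152}\right) = - \frac{1}{6869} - \frac{859}{76} = - \frac{5900547}{522044}$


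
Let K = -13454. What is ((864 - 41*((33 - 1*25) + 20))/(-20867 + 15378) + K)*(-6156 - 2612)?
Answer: 647505594496/5489 ≈ 1.1796e+8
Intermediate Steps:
((864 - 41*((33 - 1*25) + 20))/(-20867 + 15378) + K)*(-6156 - 2612) = ((864 - 41*((33 - 1*25) + 20))/(-20867 + 15378) - 13454)*(-6156 - 2612) = ((864 - 41*((33 - 25) + 20))/(-5489) - 13454)*(-8768) = ((864 - 41*(8 + 20))*(-1/5489) - 13454)*(-8768) = ((864 - 41*28)*(-1/5489) - 13454)*(-8768) = ((864 - 1148)*(-1/5489) - 13454)*(-8768) = (-284*(-1/5489) - 13454)*(-8768) = (284/5489 - 13454)*(-8768) = -73848722/5489*(-8768) = 647505594496/5489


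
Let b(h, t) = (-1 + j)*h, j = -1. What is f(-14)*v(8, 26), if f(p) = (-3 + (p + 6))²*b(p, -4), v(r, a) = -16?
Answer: -54208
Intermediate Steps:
b(h, t) = -2*h (b(h, t) = (-1 - 1)*h = -2*h)
f(p) = -2*p*(3 + p)² (f(p) = (-3 + (p + 6))²*(-2*p) = (-3 + (6 + p))²*(-2*p) = (3 + p)²*(-2*p) = -2*p*(3 + p)²)
f(-14)*v(8, 26) = -2*(-14)*(3 - 14)²*(-16) = -2*(-14)*(-11)²*(-16) = -2*(-14)*121*(-16) = 3388*(-16) = -54208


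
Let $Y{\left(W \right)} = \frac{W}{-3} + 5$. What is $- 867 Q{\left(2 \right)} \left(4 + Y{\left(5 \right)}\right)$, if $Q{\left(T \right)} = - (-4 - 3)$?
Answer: $-44506$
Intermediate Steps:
$Q{\left(T \right)} = 7$ ($Q{\left(T \right)} = \left(-1\right) \left(-7\right) = 7$)
$Y{\left(W \right)} = 5 - \frac{W}{3}$ ($Y{\left(W \right)} = - \frac{W}{3} + 5 = 5 - \frac{W}{3}$)
$- 867 Q{\left(2 \right)} \left(4 + Y{\left(5 \right)}\right) = - 867 \cdot 7 \left(4 + \left(5 - \frac{5}{3}\right)\right) = - 867 \cdot 7 \left(4 + \frac{10}{3}\right) = - 867 \cdot 7 \cdot \frac{22}{3} = \left(-867\right) \frac{154}{3} = -44506$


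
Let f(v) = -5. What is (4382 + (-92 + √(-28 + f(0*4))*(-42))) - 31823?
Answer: -27533 - 42*I*√33 ≈ -27533.0 - 241.27*I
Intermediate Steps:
(4382 + (-92 + √(-28 + f(0*4))*(-42))) - 31823 = (4382 + (-92 + √(-28 - 5)*(-42))) - 31823 = (4382 + (-92 + √(-33)*(-42))) - 31823 = (4382 + (-92 + (I*√33)*(-42))) - 31823 = (4382 + (-92 - 42*I*√33)) - 31823 = (4290 - 42*I*√33) - 31823 = -27533 - 42*I*√33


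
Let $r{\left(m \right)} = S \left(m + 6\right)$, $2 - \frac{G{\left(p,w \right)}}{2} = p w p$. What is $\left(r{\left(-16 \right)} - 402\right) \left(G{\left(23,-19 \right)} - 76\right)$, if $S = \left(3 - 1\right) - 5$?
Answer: $-7451160$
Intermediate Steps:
$G{\left(p,w \right)} = 4 - 2 w p^{2}$ ($G{\left(p,w \right)} = 4 - 2 p w p = 4 - 2 w p^{2}$)
$S = -3$ ($S = 2 - 5 = -3$)
$r{\left(m \right)} = -18 - 3 m$ ($r{\left(m \right)} = - 3 \left(m + 6\right) = - 3 \left(6 + m\right) = -18 - 3 m$)
$\left(r{\left(-16 \right)} - 402\right) \left(G{\left(23,-19 \right)} - 76\right) = \left(\left(-18 - -48\right) - 402\right) \left(\left(4 - - 38 \cdot 23^{2}\right) - 76\right) = \left(\left(-18 + 48\right) - 402\right) \left(\left(4 - \left(-38\right) 529\right) - 76\right) = \left(30 - 402\right) \left(\left(4 + 20102\right) - 76\right) = - 372 \left(20106 - 76\right) = \left(-372\right) 20030 = -7451160$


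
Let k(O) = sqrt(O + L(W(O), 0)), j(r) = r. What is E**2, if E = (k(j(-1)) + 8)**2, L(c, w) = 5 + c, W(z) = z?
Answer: (8 + sqrt(3))**4 ≈ 8970.5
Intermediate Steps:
k(O) = sqrt(5 + 2*O) (k(O) = sqrt(O + (5 + O)) = sqrt(5 + 2*O))
E = (8 + sqrt(3))**2 (E = (sqrt(5 + 2*(-1)) + 8)**2 = (sqrt(5 - 2) + 8)**2 = (sqrt(3) + 8)**2 = (8 + sqrt(3))**2 ≈ 94.713)
E**2 = ((8 + sqrt(3))**2)**2 = (8 + sqrt(3))**4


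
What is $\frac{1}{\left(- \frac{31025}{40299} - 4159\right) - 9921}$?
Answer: $- \frac{40299}{567440945} \approx -7.1019 \cdot 10^{-5}$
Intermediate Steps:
$\frac{1}{\left(- \frac{31025}{40299} - 4159\right) - 9921} = \frac{1}{- \frac{167634566}{40299} - 9921} = \frac{1}{- \frac{567440945}{40299}} = - \frac{40299}{567440945}$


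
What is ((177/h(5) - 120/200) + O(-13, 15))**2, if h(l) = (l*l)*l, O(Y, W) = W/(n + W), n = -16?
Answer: 3143529/15625 ≈ 201.19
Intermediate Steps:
O(Y, W) = W/(-16 + W)
h(l) = l**3 (h(l) = l**2*l = l**3)
((177/h(5) - 120/200) + O(-13, 15))**2 = ((177/(5**3) - 120/200) + 15/(-16 + 15))**2 = ((177/125 - 120*1/200) + 15/(-1))**2 = ((177*(1/125) - 3/5) + 15*(-1))**2 = ((177/125 - 3/5) - 15)**2 = (102/125 - 15)**2 = (-1773/125)**2 = 3143529/15625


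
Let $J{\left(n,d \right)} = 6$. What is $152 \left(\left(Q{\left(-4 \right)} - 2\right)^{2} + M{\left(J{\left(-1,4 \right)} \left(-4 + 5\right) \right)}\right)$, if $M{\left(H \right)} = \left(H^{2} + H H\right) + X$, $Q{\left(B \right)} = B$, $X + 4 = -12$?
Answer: $13984$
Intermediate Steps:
$X = -16$ ($X = -4 - 12 = -16$)
$M{\left(H \right)} = -16 + 2 H^{2}$ ($M{\left(H \right)} = \left(H^{2} + H H\right) - 16 = \left(H^{2} + H^{2}\right) - 16 = 2 H^{2} - 16 = -16 + 2 H^{2}$)
$152 \left(\left(Q{\left(-4 \right)} - 2\right)^{2} + M{\left(J{\left(-1,4 \right)} \left(-4 + 5\right) \right)}\right) = 152 \left(\left(-4 - 2\right)^{2} - \left(16 - 2 \left(6 \left(-4 + 5\right)\right)^{2}\right)\right) = 152 \left(\left(-6\right)^{2} - \left(16 - 2 \left(6 \cdot 1\right)^{2}\right)\right) = 152 \left(36 - \left(16 - 2 \cdot 6^{2}\right)\right) = 152 \left(36 + \left(-16 + 2 \cdot 36\right)\right) = 152 \left(36 + \left(-16 + 72\right)\right) = 152 \left(36 + 56\right) = 152 \cdot 92 = 13984$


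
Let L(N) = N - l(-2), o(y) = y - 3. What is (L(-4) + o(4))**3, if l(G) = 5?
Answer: -512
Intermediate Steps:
o(y) = -3 + y
L(N) = -5 + N (L(N) = N - 1*5 = N - 5 = -5 + N)
(L(-4) + o(4))**3 = ((-5 - 4) + (-3 + 4))**3 = (-9 + 1)**3 = (-8)**3 = -512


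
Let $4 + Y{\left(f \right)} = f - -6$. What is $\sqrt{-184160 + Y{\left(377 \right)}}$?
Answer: $i \sqrt{183781} \approx 428.7 i$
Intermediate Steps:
$Y{\left(f \right)} = 2 + f$ ($Y{\left(f \right)} = -4 + \left(f - -6\right) = -4 + \left(f + 6\right) = -4 + \left(6 + f\right) = 2 + f$)
$\sqrt{-184160 + Y{\left(377 \right)}} = \sqrt{-184160 + \left(2 + 377\right)} = \sqrt{-184160 + 379} = \sqrt{-183781} = i \sqrt{183781}$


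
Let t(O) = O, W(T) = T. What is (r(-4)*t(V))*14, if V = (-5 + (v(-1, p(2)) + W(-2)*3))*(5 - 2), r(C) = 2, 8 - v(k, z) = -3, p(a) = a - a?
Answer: 0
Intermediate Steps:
p(a) = 0
v(k, z) = 11 (v(k, z) = 8 - 1*(-3) = 8 + 3 = 11)
V = 0 (V = (-5 + (11 - 2*3))*(5 - 2) = (-5 + (11 - 6))*3 = (-5 + 5)*3 = 0*3 = 0)
(r(-4)*t(V))*14 = (2*0)*14 = 0*14 = 0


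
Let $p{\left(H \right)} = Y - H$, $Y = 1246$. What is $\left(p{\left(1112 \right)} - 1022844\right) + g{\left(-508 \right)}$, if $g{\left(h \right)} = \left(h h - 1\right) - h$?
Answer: $-764139$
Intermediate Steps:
$p{\left(H \right)} = 1246 - H$
$g{\left(h \right)} = -1 + h^{2} - h$ ($g{\left(h \right)} = \left(h^{2} - 1\right) - h = \left(-1 + h^{2}\right) - h = -1 + h^{2} - h$)
$\left(p{\left(1112 \right)} - 1022844\right) + g{\left(-508 \right)} = \left(\left(1246 - 1112\right) - 1022844\right) - \left(-507 - 258064\right) = \left(\left(1246 - 1112\right) - 1022844\right) + \left(-1 + 258064 + 508\right) = \left(134 - 1022844\right) + 258571 = -1022710 + 258571 = -764139$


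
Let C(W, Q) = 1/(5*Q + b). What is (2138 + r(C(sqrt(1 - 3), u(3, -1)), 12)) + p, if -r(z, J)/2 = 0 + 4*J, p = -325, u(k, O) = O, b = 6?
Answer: 1717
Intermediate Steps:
C(W, Q) = 1/(6 + 5*Q) (C(W, Q) = 1/(5*Q + 6) = 1/(6 + 5*Q))
r(z, J) = -8*J (r(z, J) = -2*(0 + 4*J) = -8*J)
(2138 + r(C(sqrt(1 - 3), u(3, -1)), 12)) + p = (2138 - 8*12) - 325 = (2138 - 96) - 325 = 2042 - 325 = 1717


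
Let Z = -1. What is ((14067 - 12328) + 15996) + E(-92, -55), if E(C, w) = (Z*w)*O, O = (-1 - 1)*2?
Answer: 17515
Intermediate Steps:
O = -4 (O = -2*2 = -4)
E(C, w) = 4*w (E(C, w) = -w*(-4) = 4*w)
((14067 - 12328) + 15996) + E(-92, -55) = ((14067 - 12328) + 15996) + 4*(-55) = (1739 + 15996) - 220 = 17735 - 220 = 17515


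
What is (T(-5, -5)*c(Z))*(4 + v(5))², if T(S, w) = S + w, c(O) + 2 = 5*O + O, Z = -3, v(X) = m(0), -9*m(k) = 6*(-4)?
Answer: 80000/9 ≈ 8888.9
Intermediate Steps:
m(k) = 8/3 (m(k) = -2*(-4)/3 = -⅑*(-24) = 8/3)
v(X) = 8/3
c(O) = -2 + 6*O (c(O) = -2 + (5*O + O) = -2 + 6*O)
(T(-5, -5)*c(Z))*(4 + v(5))² = ((-5 - 5)*(-2 + 6*(-3)))*(4 + 8/3)² = (-10*(-2 - 18))*(20/3)² = -10*(-20)*(400/9) = 200*(400/9) = 80000/9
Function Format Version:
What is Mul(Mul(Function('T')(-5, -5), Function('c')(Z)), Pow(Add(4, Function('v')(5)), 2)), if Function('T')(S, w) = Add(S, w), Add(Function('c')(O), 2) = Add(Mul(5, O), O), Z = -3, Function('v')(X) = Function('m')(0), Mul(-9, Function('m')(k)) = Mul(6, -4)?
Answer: Rational(80000, 9) ≈ 8888.9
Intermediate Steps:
Function('m')(k) = Rational(8, 3) (Function('m')(k) = Mul(Rational(-1, 9), Mul(6, -4)) = Mul(Rational(-1, 9), -24) = Rational(8, 3))
Function('v')(X) = Rational(8, 3)
Function('c')(O) = Add(-2, Mul(6, O)) (Function('c')(O) = Add(-2, Add(Mul(5, O), O)) = Add(-2, Mul(6, O)))
Mul(Mul(Function('T')(-5, -5), Function('c')(Z)), Pow(Add(4, Function('v')(5)), 2)) = Mul(Mul(Add(-5, -5), Add(-2, Mul(6, -3))), Pow(Add(4, Rational(8, 3)), 2)) = Mul(Mul(-10, Add(-2, -18)), Pow(Rational(20, 3), 2)) = Mul(Mul(-10, -20), Rational(400, 9)) = Mul(200, Rational(400, 9)) = Rational(80000, 9)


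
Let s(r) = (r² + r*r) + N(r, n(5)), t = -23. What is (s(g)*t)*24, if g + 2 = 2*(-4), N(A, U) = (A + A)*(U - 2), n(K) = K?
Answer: -77280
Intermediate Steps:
N(A, U) = 2*A*(-2 + U) (N(A, U) = (2*A)*(-2 + U) = 2*A*(-2 + U))
g = -10 (g = -2 + 2*(-4) = -2 - 8 = -10)
s(r) = 2*r² + 6*r (s(r) = (r² + r*r) + 2*r*(-2 + 5) = (r² + r²) + 2*r*3 = 2*r² + 6*r)
(s(g)*t)*24 = ((2*(-10)*(3 - 10))*(-23))*24 = ((2*(-10)*(-7))*(-23))*24 = (140*(-23))*24 = -3220*24 = -77280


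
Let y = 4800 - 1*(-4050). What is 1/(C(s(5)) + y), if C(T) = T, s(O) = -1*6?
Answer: 1/8844 ≈ 0.00011307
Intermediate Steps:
s(O) = -6
y = 8850 (y = 4800 + 4050 = 8850)
1/(C(s(5)) + y) = 1/(-6 + 8850) = 1/8844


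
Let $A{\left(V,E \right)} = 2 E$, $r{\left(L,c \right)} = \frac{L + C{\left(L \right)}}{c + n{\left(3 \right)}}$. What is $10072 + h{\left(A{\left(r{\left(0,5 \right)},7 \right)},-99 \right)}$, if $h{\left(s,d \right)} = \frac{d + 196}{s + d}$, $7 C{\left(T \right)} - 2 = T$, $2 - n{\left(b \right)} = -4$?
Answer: $\frac{856023}{85} \approx 10071.0$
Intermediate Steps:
$n{\left(b \right)} = 6$ ($n{\left(b \right)} = 2 - -4 = 2 + 4 = 6$)
$C{\left(T \right)} = \frac{2}{7} + \frac{T}{7}$
$r{\left(L,c \right)} = \frac{\frac{2}{7} + \frac{8 L}{7}}{6 + c}$ ($r{\left(L,c \right)} = \frac{L + \left(\frac{2}{7} + \frac{L}{7}\right)}{c + 6} = \frac{\frac{2}{7} + \frac{8 L}{7}}{6 + c}$)
$h{\left(s,d \right)} = \frac{196 + d}{d + s}$
$10072 + h{\left(A{\left(r{\left(0,5 \right)},7 \right)},-99 \right)} = 10072 + \frac{196 - 99}{-99 + 2 \cdot 7} = 10072 + \frac{1}{-99 + 14} \cdot 97 = 10072 + \frac{1}{-85} \cdot 97 = 10072 - \frac{97}{85} = \frac{856023}{85}$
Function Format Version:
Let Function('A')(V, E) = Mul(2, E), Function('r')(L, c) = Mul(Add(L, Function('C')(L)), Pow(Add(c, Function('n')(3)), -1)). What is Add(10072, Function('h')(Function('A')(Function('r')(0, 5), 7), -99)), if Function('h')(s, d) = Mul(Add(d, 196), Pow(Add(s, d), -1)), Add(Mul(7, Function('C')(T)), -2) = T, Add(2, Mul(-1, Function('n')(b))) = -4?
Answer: Rational(856023, 85) ≈ 10071.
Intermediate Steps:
Function('n')(b) = 6 (Function('n')(b) = Add(2, Mul(-1, -4)) = Add(2, 4) = 6)
Function('C')(T) = Add(Rational(2, 7), Mul(Rational(1, 7), T))
Function('r')(L, c) = Mul(Pow(Add(6, c), -1), Add(Rational(2, 7), Mul(Rational(8, 7), L))) (Function('r')(L, c) = Mul(Add(L, Add(Rational(2, 7), Mul(Rational(1, 7), L))), Pow(Add(c, 6), -1)) = Mul(Add(Rational(2, 7), Mul(Rational(8, 7), L)), Pow(Add(6, c), -1)) = Mul(Pow(Add(6, c), -1), Add(Rational(2, 7), Mul(Rational(8, 7), L))))
Function('h')(s, d) = Mul(Pow(Add(d, s), -1), Add(196, d)) (Function('h')(s, d) = Mul(Add(196, d), Pow(Add(d, s), -1)) = Mul(Pow(Add(d, s), -1), Add(196, d)))
Add(10072, Function('h')(Function('A')(Function('r')(0, 5), 7), -99)) = Add(10072, Mul(Pow(Add(-99, Mul(2, 7)), -1), Add(196, -99))) = Add(10072, Mul(Pow(Add(-99, 14), -1), 97)) = Add(10072, Mul(Pow(-85, -1), 97)) = Add(10072, Mul(Rational(-1, 85), 97)) = Add(10072, Rational(-97, 85)) = Rational(856023, 85)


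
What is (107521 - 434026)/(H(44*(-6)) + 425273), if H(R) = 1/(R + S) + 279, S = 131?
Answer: -8685033/11319683 ≈ -0.76725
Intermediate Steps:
H(R) = 279 + 1/(131 + R) (H(R) = 1/(R + 131) + 279 = 1/(131 + R) + 279 = 279 + 1/(131 + R))
(107521 - 434026)/(H(44*(-6)) + 425273) = (107521 - 434026)/((36550 + 279*(44*(-6)))/(131 + 44*(-6)) + 425273) = -326505/((36550 + 279*(-264))/(131 - 264) + 425273) = -326505/((36550 - 73656)/(-133) + 425273) = -326505/(-1/133*(-37106) + 425273) = -326505/(37106/133 + 425273) = -326505/56598415/133 = -326505*133/56598415 = -8685033/11319683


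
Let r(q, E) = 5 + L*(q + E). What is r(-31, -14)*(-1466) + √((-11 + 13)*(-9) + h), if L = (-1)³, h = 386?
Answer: -73300 + 4*√23 ≈ -73281.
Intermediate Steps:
L = -1
r(q, E) = 5 - E - q (r(q, E) = 5 - (q + E) = 5 - (E + q) = 5 + (-E - q) = 5 - E - q)
r(-31, -14)*(-1466) + √((-11 + 13)*(-9) + h) = (5 - 1*(-14) - 1*(-31))*(-1466) + √((-11 + 13)*(-9) + 386) = (5 + 14 + 31)*(-1466) + √(2*(-9) + 386) = 50*(-1466) + √(-18 + 386) = -73300 + √368 = -73300 + 4*√23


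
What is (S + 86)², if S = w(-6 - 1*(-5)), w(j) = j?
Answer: 7225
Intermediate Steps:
S = -1 (S = -6 - 1*(-5) = -6 + 5 = -1)
(S + 86)² = (-1 + 86)² = 85² = 7225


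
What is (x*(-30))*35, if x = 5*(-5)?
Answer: 26250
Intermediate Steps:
x = -25
(x*(-30))*35 = -25*(-30)*35 = 750*35 = 26250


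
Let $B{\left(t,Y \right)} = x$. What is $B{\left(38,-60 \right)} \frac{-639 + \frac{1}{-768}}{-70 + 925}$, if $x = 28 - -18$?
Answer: $- \frac{11287319}{328320} \approx -34.379$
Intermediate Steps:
$x = 46$ ($x = 28 + 18 = 46$)
$B{\left(t,Y \right)} = 46$
$B{\left(38,-60 \right)} \frac{-639 + \frac{1}{-768}}{-70 + 925} = 46 \frac{-639 + \frac{1}{-768}}{-70 + 925} = 46 \frac{-639 - \frac{1}{768}}{855} = 46 \left(\left(- \frac{490753}{768}\right) \frac{1}{855}\right) = 46 \left(- \frac{490753}{656640}\right) = - \frac{11287319}{328320}$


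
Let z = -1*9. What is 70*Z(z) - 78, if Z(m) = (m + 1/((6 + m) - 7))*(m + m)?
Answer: 11388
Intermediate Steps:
z = -9
Z(m) = 2*m*(m + 1/(-1 + m)) (Z(m) = (m + 1/(-1 + m))*(2*m) = 2*m*(m + 1/(-1 + m)))
70*Z(z) - 78 = 70*(2*(-9)*(1 + (-9)² - 1*(-9))/(-1 - 9)) - 78 = 70*(2*(-9)*(1 + 81 + 9)/(-10)) - 78 = 70*(2*(-9)*(-⅒)*91) - 78 = 70*(819/5) - 78 = 11466 - 78 = 11388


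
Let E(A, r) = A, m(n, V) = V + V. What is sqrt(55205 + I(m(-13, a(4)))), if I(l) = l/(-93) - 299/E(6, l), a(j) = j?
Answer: sqrt(212016130)/62 ≈ 234.85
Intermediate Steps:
m(n, V) = 2*V
I(l) = -299/6 - l/93 (I(l) = l/(-93) - 299/6 = l*(-1/93) - 299*1/6 = -l/93 - 299/6 = -299/6 - l/93)
sqrt(55205 + I(m(-13, a(4)))) = sqrt(55205 + (-299/6 - 2*4/93)) = sqrt(55205 + (-299/6 - 1/93*8)) = sqrt(55205 + (-299/6 - 8/93)) = sqrt(55205 - 3095/62) = sqrt(3419615/62) = sqrt(212016130)/62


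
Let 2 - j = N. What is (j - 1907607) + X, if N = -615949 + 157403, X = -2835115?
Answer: -4284174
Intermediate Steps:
N = -458546
j = 458548 (j = 2 - 1*(-458546) = 2 + 458546 = 458548)
(j - 1907607) + X = (458548 - 1907607) - 2835115 = -1449059 - 2835115 = -4284174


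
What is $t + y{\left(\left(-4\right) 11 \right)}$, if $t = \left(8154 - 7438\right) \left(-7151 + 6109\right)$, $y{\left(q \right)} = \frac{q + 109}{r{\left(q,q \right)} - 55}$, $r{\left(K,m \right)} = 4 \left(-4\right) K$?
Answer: $- \frac{484200663}{649} \approx -7.4607 \cdot 10^{5}$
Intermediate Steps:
$r{\left(K,m \right)} = - 16 K$
$y{\left(q \right)} = \frac{109 + q}{-55 - 16 q}$ ($y{\left(q \right)} = \frac{q + 109}{- 16 q - 55} = \frac{109 + q}{-55 - 16 q}$)
$t = -746072$ ($t = 716 \left(-1042\right) = -746072$)
$t + y{\left(\left(-4\right) 11 \right)} = -746072 + \frac{-109 - \left(-4\right) 11}{55 + 16 \left(\left(-4\right) 11\right)} = -746072 + \frac{-109 - -44}{55 + 16 \left(-44\right)} = -746072 + \frac{-109 + 44}{55 - 704} = -746072 + \frac{1}{-649} \left(-65\right) = -746072 - - \frac{65}{649} = -746072 + \frac{65}{649} = - \frac{484200663}{649}$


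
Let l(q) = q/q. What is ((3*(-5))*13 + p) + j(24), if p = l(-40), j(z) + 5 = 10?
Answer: -189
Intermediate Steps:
j(z) = 5 (j(z) = -5 + 10 = 5)
l(q) = 1
p = 1
((3*(-5))*13 + p) + j(24) = ((3*(-5))*13 + 1) + 5 = (-15*13 + 1) + 5 = (-195 + 1) + 5 = -194 + 5 = -189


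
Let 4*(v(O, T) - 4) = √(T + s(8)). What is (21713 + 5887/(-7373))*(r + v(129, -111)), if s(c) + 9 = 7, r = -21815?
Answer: -3491593476282/7373 + 80042031*I*√113/14746 ≈ -4.7356e+8 + 57701.0*I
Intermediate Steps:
s(c) = -2 (s(c) = -9 + 7 = -2)
v(O, T) = 4 + √(-2 + T)/4 (v(O, T) = 4 + √(T - 2)/4 = 4 + √(-2 + T)/4)
(21713 + 5887/(-7373))*(r + v(129, -111)) = (21713 + 5887/(-7373))*(-21815 + (4 + √(-2 - 111)/4)) = (21713 + 5887*(-1/7373))*(-21815 + (4 + √(-113)/4)) = (21713 - 5887/7373)*(-21815 + (4 + (I*√113)/4)) = 160084062*(-21815 + (4 + I*√113/4))/7373 = 160084062*(-21811 + I*√113/4)/7373 = -3491593476282/7373 + 80042031*I*√113/14746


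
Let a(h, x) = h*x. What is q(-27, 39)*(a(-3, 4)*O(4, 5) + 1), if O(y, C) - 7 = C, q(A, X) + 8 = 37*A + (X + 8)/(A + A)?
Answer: 7782775/54 ≈ 1.4413e+5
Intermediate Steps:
q(A, X) = -8 + 37*A + (8 + X)/(2*A) (q(A, X) = -8 + (37*A + (X + 8)/(A + A)) = -8 + (37*A + (8 + X)/((2*A))) = -8 + (37*A + (8 + X)*(1/(2*A))) = -8 + (37*A + (8 + X)/(2*A)) = -8 + 37*A + (8 + X)/(2*A))
O(y, C) = 7 + C
q(-27, 39)*(a(-3, 4)*O(4, 5) + 1) = ((4 + (1/2)*39 - 27*(-8 + 37*(-27)))/(-27))*((-3*4)*(7 + 5) + 1) = (-(4 + 39/2 - 27*(-8 - 999))/27)*(-12*12 + 1) = (-(4 + 39/2 - 27*(-1007))/27)*(-144 + 1) = -(4 + 39/2 + 27189)/27*(-143) = -1/27*54425/2*(-143) = -54425/54*(-143) = 7782775/54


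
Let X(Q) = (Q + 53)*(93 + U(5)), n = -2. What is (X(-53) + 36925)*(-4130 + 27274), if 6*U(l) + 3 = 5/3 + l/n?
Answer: 854592200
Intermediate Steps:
U(l) = -2/9 - l/12 (U(l) = -½ + (5/3 + l/(-2))/6 = -½ + (5*(⅓) + l*(-½))/6 = -½ + (5/3 - l/2)/6 = -½ + (5/18 - l/12) = -2/9 - l/12)
X(Q) = 176225/36 + 3325*Q/36 (X(Q) = (Q + 53)*(93 + (-2/9 - 1/12*5)) = (53 + Q)*(93 + (-2/9 - 5/12)) = (53 + Q)*(93 - 23/36) = (53 + Q)*(3325/36) = 176225/36 + 3325*Q/36)
(X(-53) + 36925)*(-4130 + 27274) = ((176225/36 + (3325/36)*(-53)) + 36925)*(-4130 + 27274) = ((176225/36 - 176225/36) + 36925)*23144 = (0 + 36925)*23144 = 36925*23144 = 854592200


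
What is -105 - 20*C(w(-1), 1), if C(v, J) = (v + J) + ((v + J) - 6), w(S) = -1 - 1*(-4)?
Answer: -145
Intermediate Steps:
w(S) = 3 (w(S) = -1 + 4 = 3)
C(v, J) = -6 + 2*J + 2*v (C(v, J) = (J + v) + ((J + v) - 6) = (J + v) + (-6 + J + v) = -6 + 2*J + 2*v)
-105 - 20*C(w(-1), 1) = -105 - 20*(-6 + 2*1 + 2*3) = -105 - 20*(-6 + 2 + 6) = -105 - 20*2 = -105 - 40 = -145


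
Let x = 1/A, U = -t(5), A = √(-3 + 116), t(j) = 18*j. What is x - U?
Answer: 90 + √113/113 ≈ 90.094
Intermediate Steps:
A = √113 ≈ 10.630
U = -90 (U = -18*5 = -1*90 = -90)
x = √113/113 (x = 1/(√113) = √113/113 ≈ 0.094072)
x - U = √113/113 - 1*(-90) = √113/113 + 90 = 90 + √113/113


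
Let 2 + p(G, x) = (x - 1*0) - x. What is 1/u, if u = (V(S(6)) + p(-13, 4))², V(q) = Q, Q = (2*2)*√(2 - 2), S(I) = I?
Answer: ¼ ≈ 0.25000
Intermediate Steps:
Q = 0 (Q = 4*√0 = 4*0 = 0)
V(q) = 0
p(G, x) = -2 (p(G, x) = -2 + ((x - 1*0) - x) = -2 + ((x + 0) - x) = -2 + (x - x) = -2 + 0 = -2)
u = 4 (u = (0 - 2)² = (-2)² = 4)
1/u = 1/4 = ¼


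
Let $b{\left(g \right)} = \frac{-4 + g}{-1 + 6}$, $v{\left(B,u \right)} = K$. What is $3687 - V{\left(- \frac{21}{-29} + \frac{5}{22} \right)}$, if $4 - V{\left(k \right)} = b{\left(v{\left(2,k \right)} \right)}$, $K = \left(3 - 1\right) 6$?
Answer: $\frac{18423}{5} \approx 3684.6$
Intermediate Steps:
$K = 12$ ($K = 2 \cdot 6 = 12$)
$v{\left(B,u \right)} = 12$
$b{\left(g \right)} = - \frac{4}{5} + \frac{g}{5}$ ($b{\left(g \right)} = \frac{-4 + g}{5} = \left(-4 + g\right) \frac{1}{5} = - \frac{4}{5} + \frac{g}{5}$)
$V{\left(k \right)} = \frac{12}{5}$ ($V{\left(k \right)} = 4 - \left(- \frac{4}{5} + \frac{1}{5} \cdot 12\right) = 4 - \left(- \frac{4}{5} + \frac{12}{5}\right) = 4 - \frac{8}{5} = \frac{12}{5}$)
$3687 - V{\left(- \frac{21}{-29} + \frac{5}{22} \right)} = 3687 - \frac{12}{5} = \frac{18423}{5}$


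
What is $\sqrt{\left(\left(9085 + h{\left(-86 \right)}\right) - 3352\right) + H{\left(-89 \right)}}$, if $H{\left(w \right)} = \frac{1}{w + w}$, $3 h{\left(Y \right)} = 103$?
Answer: $\frac{\sqrt{1644588102}}{534} \approx 75.943$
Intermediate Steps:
$h{\left(Y \right)} = \frac{103}{3}$ ($h{\left(Y \right)} = \frac{1}{3} \cdot 103 = \frac{103}{3}$)
$H{\left(w \right)} = \frac{1}{2 w}$
$\sqrt{\left(\left(9085 + h{\left(-86 \right)}\right) - 3352\right) + H{\left(-89 \right)}} = \sqrt{\left(\left(9085 + \frac{103}{3}\right) - 3352\right) + \frac{1}{2 \left(-89\right)}} = \sqrt{\left(\frac{27358}{3} - 3352\right) + \frac{1}{2} \left(- \frac{1}{89}\right)} = \sqrt{\frac{17302}{3} - \frac{1}{178}} = \sqrt{\frac{3079753}{534}} = \frac{\sqrt{1644588102}}{534}$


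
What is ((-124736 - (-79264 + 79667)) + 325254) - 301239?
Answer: -101124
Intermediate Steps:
((-124736 - (-79264 + 79667)) + 325254) - 301239 = ((-124736 - 1*403) + 325254) - 301239 = ((-124736 - 403) + 325254) - 301239 = (-125139 + 325254) - 301239 = 200115 - 301239 = -101124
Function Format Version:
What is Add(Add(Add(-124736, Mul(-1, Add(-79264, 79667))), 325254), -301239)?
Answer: -101124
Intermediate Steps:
Add(Add(Add(-124736, Mul(-1, Add(-79264, 79667))), 325254), -301239) = Add(Add(Add(-124736, Mul(-1, 403)), 325254), -301239) = Add(Add(Add(-124736, -403), 325254), -301239) = Add(Add(-125139, 325254), -301239) = Add(200115, -301239) = -101124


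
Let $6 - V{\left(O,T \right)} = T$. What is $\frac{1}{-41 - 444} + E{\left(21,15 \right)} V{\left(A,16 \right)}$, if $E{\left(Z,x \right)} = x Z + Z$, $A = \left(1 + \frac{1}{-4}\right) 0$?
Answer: $- \frac{1629601}{485} \approx -3360.0$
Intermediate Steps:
$A = 0$ ($A = \left(1 - \frac{1}{4}\right) 0 = \frac{3}{4} \cdot 0 = 0$)
$E{\left(Z,x \right)} = Z + Z x$ ($E{\left(Z,x \right)} = Z x + Z = Z + Z x$)
$V{\left(O,T \right)} = 6 - T$
$\frac{1}{-41 - 444} + E{\left(21,15 \right)} V{\left(A,16 \right)} = \frac{1}{-41 - 444} + 21 \left(1 + 15\right) \left(6 - 16\right) = \frac{1}{-485} + 21 \cdot 16 \left(6 - 16\right) = - \frac{1}{485} + 336 \left(-10\right) = - \frac{1}{485} - 3360 = - \frac{1629601}{485}$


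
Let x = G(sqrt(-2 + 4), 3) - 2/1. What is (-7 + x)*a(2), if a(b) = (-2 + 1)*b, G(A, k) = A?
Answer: 18 - 2*sqrt(2) ≈ 15.172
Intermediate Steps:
a(b) = -b
x = -2 + sqrt(2) (x = sqrt(-2 + 4) - 2/1 = sqrt(2) - 2 = -2 + sqrt(2) ≈ -0.58579)
(-7 + x)*a(2) = (-7 + (-2 + sqrt(2)))*(-1*2) = (-9 + sqrt(2))*(-2) = 18 - 2*sqrt(2)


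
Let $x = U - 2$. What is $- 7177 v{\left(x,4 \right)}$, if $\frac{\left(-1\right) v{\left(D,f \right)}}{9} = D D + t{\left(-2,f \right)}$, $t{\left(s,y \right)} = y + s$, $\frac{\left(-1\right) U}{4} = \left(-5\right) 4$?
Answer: $393112998$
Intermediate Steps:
$U = 80$ ($U = - 4 \left(\left(-5\right) 4\right) = \left(-4\right) \left(-20\right) = 80$)
$x = 78$ ($x = 80 - 2 = 78$)
$t{\left(s,y \right)} = s + y$
$v{\left(D,f \right)} = 18 - 9 f - 9 D^{2}$ ($v{\left(D,f \right)} = - 9 \left(D D + \left(-2 + f\right)\right) = - 9 \left(D^{2} + \left(-2 + f\right)\right) = - 9 \left(-2 + f + D^{2}\right) = 18 - 9 f - 9 D^{2}$)
$- 7177 v{\left(x,4 \right)} = - 7177 \left(18 - 36 - 9 \cdot 78^{2}\right) = - 7177 \left(18 - 36 - 54756\right) = \left(-7177\right) \left(-54774\right) = 393112998$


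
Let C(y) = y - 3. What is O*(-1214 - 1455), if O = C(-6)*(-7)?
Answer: -168147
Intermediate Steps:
C(y) = -3 + y
O = 63 (O = (-3 - 6)*(-7) = -9*(-7) = 63)
O*(-1214 - 1455) = 63*(-1214 - 1455) = 63*(-2669) = -168147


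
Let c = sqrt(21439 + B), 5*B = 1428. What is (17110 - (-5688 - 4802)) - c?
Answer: 27600 - sqrt(543115)/5 ≈ 27453.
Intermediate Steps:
B = 1428/5 (B = (1/5)*1428 = 1428/5 ≈ 285.60)
c = sqrt(543115)/5 (c = sqrt(21439 + 1428/5) = sqrt(108623/5) = sqrt(543115)/5 ≈ 147.39)
(17110 - (-5688 - 4802)) - c = (17110 - (-5688 - 4802)) - sqrt(543115)/5 = (17110 - 1*(-10490)) - sqrt(543115)/5 = (17110 + 10490) - sqrt(543115)/5 = 27600 - sqrt(543115)/5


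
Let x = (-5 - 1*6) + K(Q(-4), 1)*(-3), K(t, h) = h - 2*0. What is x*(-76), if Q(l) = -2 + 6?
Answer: 1064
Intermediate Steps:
Q(l) = 4
K(t, h) = h (K(t, h) = h + 0 = h)
x = -14 (x = (-5 - 1*6) + 1*(-3) = (-5 - 6) - 3 = -11 - 3 = -14)
x*(-76) = -14*(-76) = 1064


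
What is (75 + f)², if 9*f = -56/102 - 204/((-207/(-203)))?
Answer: 309651070369/111450249 ≈ 2778.4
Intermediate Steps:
f = -235312/10557 (f = (-56/102 - 204/((-207/(-203))))/9 = (-56*1/102 - 204/((-207*(-1/203))))/9 = (-28/51 - 204/207/203)/9 = (-28/51 - 204*203/207)/9 = (-28/51 - 13804/69)/9 = (⅑)*(-235312/1173) = -235312/10557 ≈ -22.290)
(75 + f)² = (75 - 235312/10557)² = (556463/10557)² = 309651070369/111450249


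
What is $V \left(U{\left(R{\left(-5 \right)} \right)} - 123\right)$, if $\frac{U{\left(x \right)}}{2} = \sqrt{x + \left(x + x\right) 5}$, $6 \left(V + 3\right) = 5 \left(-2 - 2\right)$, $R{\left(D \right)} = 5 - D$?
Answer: $779 - \frac{38 \sqrt{110}}{3} \approx 646.15$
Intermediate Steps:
$V = - \frac{19}{3}$ ($V = -3 + \frac{5 \left(-2 - 2\right)}{6} = -3 + \frac{5 \left(-4\right)}{6} = -3 + \frac{1}{6} \left(-20\right) = -3 - \frac{10}{3} = - \frac{19}{3} \approx -6.3333$)
$U{\left(x \right)} = 2 \sqrt{11} \sqrt{x}$ ($U{\left(x \right)} = 2 \sqrt{x + \left(x + x\right) 5} = 2 \sqrt{x + 2 x 5} = 2 \sqrt{x + 10 x} = 2 \sqrt{11 x} = 2 \sqrt{11} \sqrt{x}$)
$V \left(U{\left(R{\left(-5 \right)} \right)} - 123\right) = - \frac{19 \left(2 \sqrt{11} \sqrt{5 - -5} - 123\right)}{3} = - \frac{19 \left(2 \sqrt{11} \sqrt{5 + 5} - 123\right)}{3} = - \frac{19 \left(2 \sqrt{11} \sqrt{10} - 123\right)}{3} = - \frac{19 \left(2 \sqrt{110} - 123\right)}{3} = - \frac{19 \left(-123 + 2 \sqrt{110}\right)}{3} = 779 - \frac{38 \sqrt{110}}{3}$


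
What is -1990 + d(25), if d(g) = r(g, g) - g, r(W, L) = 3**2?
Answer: -2006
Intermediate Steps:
r(W, L) = 9
d(g) = 9 - g
-1990 + d(25) = -1990 + (9 - 1*25) = -1990 + (9 - 25) = -1990 - 16 = -2006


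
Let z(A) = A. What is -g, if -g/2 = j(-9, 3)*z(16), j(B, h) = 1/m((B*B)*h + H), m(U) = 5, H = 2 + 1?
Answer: 32/5 ≈ 6.4000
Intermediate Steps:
H = 3
j(B, h) = ⅕ (j(B, h) = 1/5 = ⅕)
g = -32/5 (g = -2*16/5 = -32/5 ≈ -6.4000)
-g = -1*(-32/5) = 32/5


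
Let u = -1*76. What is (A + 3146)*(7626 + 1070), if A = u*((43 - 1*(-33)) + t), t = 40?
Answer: -49306320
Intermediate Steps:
u = -76
A = -8816 (A = -76*((43 - 1*(-33)) + 40) = -76*((43 + 33) + 40) = -76*(76 + 40) = -76*116 = -8816)
(A + 3146)*(7626 + 1070) = (-8816 + 3146)*(7626 + 1070) = -5670*8696 = -49306320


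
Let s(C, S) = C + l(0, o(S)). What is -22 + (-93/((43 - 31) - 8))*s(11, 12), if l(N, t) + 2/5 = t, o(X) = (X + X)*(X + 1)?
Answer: -150449/20 ≈ -7522.5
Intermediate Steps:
o(X) = 2*X*(1 + X) (o(X) = (2*X)*(1 + X) = 2*X*(1 + X))
l(N, t) = -2/5 + t
s(C, S) = -2/5 + C + 2*S*(1 + S) (s(C, S) = C + (-2/5 + 2*S*(1 + S)) = -2/5 + C + 2*S*(1 + S))
-22 + (-93/((43 - 31) - 8))*s(11, 12) = -22 + (-93/((43 - 31) - 8))*(-2/5 + 11 + 2*12*(1 + 12)) = -22 + (-93/(12 - 8))*(-2/5 + 11 + 2*12*13) = -22 + (-93/4)*(-2/5 + 11 + 312) = -22 - 93*1/4*(1613/5) = -22 - 93/4*1613/5 = -22 - 150009/20 = -150449/20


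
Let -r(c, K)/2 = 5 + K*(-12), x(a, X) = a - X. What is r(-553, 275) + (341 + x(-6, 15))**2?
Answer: 108990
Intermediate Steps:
r(c, K) = -10 + 24*K (r(c, K) = -2*(5 + K*(-12)) = -2*(5 - 12*K) = -10 + 24*K)
r(-553, 275) + (341 + x(-6, 15))**2 = (-10 + 24*275) + (341 + (-6 - 1*15))**2 = (-10 + 6600) + (341 + (-6 - 15))**2 = 6590 + (341 - 21)**2 = 6590 + 320**2 = 6590 + 102400 = 108990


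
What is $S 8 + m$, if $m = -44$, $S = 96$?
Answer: $724$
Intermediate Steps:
$S 8 + m = 96 \cdot 8 - 44 = 768 - 44 = 724$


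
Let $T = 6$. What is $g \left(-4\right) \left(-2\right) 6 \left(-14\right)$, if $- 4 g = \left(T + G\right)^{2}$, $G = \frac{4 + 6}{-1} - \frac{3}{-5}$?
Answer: $\frac{48552}{25} \approx 1942.1$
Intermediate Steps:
$G = - \frac{47}{5}$ ($G = 10 \left(-1\right) - - \frac{3}{5} = -10 + \frac{3}{5} = - \frac{47}{5} \approx -9.4$)
$g = - \frac{289}{100}$ ($g = - \frac{\left(6 - \frac{47}{5}\right)^{2}}{4} = - \frac{\left(- \frac{17}{5}\right)^{2}}{4} = \left(- \frac{1}{4}\right) \frac{289}{25} = - \frac{289}{100} \approx -2.89$)
$g \left(-4\right) \left(-2\right) 6 \left(-14\right) = \left(- \frac{289}{100}\right) \left(-4\right) \left(-2\right) 6 \left(-14\right) = \frac{289}{25} \left(-2\right) 6 \left(-14\right) = \left(- \frac{578}{25}\right) 6 \left(-14\right) = \left(- \frac{3468}{25}\right) \left(-14\right) = \frac{48552}{25}$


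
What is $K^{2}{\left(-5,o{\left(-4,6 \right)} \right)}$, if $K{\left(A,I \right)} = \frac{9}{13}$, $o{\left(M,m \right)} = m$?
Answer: $\frac{81}{169} \approx 0.47929$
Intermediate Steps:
$K{\left(A,I \right)} = \frac{9}{13}$ ($K{\left(A,I \right)} = 9 \cdot \frac{1}{13} = \frac{9}{13}$)
$K^{2}{\left(-5,o{\left(-4,6 \right)} \right)} = \left(\frac{9}{13}\right)^{2} = \frac{81}{169}$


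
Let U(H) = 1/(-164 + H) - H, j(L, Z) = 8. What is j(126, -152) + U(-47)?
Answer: 11604/211 ≈ 54.995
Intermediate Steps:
j(126, -152) + U(-47) = 8 + (1 - 1*(-47)**2 + 164*(-47))/(-164 - 47) = 8 + (1 - 1*2209 - 7708)/(-211) = 8 - (1 - 2209 - 7708)/211 = 8 - 1/211*(-9916) = 8 + 9916/211 = 11604/211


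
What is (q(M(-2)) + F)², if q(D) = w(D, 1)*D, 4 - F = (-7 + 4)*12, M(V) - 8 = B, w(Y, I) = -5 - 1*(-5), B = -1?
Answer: 1600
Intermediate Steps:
w(Y, I) = 0 (w(Y, I) = -5 + 5 = 0)
M(V) = 7 (M(V) = 8 - 1 = 7)
F = 40 (F = 4 - (-7 + 4)*12 = 4 - (-3)*12 = 4 - 1*(-36) = 4 + 36 = 40)
q(D) = 0 (q(D) = 0*D = 0)
(q(M(-2)) + F)² = (0 + 40)² = 40² = 1600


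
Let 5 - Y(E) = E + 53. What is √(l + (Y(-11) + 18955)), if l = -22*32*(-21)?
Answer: √33702 ≈ 183.58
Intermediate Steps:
Y(E) = -48 - E (Y(E) = 5 - (E + 53) = 5 - (53 + E) = 5 + (-53 - E) = -48 - E)
l = 14784 (l = -704*(-21) = 14784)
√(l + (Y(-11) + 18955)) = √(14784 + ((-48 - 1*(-11)) + 18955)) = √(14784 + ((-48 + 11) + 18955)) = √(14784 + (-37 + 18955)) = √(14784 + 18918) = √33702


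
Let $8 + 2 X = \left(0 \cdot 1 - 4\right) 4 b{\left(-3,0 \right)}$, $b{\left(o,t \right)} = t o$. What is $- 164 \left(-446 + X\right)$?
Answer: $73800$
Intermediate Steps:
$b{\left(o,t \right)} = o t$
$X = -4$ ($X = -4 + \frac{\left(0 \cdot 1 - 4\right) 4 \left(\left(-3\right) 0\right)}{2} = -4 + \frac{\left(0 - 4\right) 4 \cdot 0}{2} = -4 + \frac{\left(-4\right) 4 \cdot 0}{2} = -4 + \frac{\left(-16\right) 0}{2} = -4 + \frac{1}{2} \cdot 0 = -4 + 0 = -4$)
$- 164 \left(-446 + X\right) = - 164 \left(-446 - 4\right) = \left(-164\right) \left(-450\right) = 73800$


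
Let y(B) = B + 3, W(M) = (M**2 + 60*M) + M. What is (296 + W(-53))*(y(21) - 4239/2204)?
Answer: -1557024/551 ≈ -2825.8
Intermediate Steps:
W(M) = M**2 + 61*M
y(B) = 3 + B
(296 + W(-53))*(y(21) - 4239/2204) = (296 - 53*(61 - 53))*((3 + 21) - 4239/2204) = (296 - 53*8)*(24 - 4239*1/2204) = (296 - 424)*(24 - 4239/2204) = -128*48657/2204 = -1557024/551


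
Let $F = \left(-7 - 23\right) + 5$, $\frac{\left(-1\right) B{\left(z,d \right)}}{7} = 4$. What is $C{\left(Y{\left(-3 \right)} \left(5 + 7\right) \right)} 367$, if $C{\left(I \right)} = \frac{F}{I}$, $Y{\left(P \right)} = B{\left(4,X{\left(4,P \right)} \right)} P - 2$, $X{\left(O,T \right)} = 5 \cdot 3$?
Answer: $- \frac{9175}{984} \approx -9.3242$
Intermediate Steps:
$X{\left(O,T \right)} = 15$
$B{\left(z,d \right)} = -28$ ($B{\left(z,d \right)} = \left(-7\right) 4 = -28$)
$F = -25$ ($F = -30 + 5 = -25$)
$Y{\left(P \right)} = -2 - 28 P$ ($Y{\left(P \right)} = - 28 P - 2 = -2 - 28 P$)
$C{\left(I \right)} = - \frac{25}{I}$
$C{\left(Y{\left(-3 \right)} \left(5 + 7\right) \right)} 367 = - \frac{25}{\left(-2 - -84\right) \left(5 + 7\right)} 367 = - \frac{25}{\left(-2 + 84\right) 12} \cdot 367 = - \frac{25}{82 \cdot 12} \cdot 367 = - \frac{25}{984} \cdot 367 = \left(-25\right) \frac{1}{984} \cdot 367 = \left(- \frac{25}{984}\right) 367 = - \frac{9175}{984}$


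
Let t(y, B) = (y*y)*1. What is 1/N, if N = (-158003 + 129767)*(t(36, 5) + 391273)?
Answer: -1/11084578284 ≈ -9.0215e-11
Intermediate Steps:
t(y, B) = y² (t(y, B) = y²*1 = y²)
N = -11084578284 (N = (-158003 + 129767)*(36² + 391273) = -28236*(1296 + 391273) = -28236*392569 = -11084578284)
1/N = 1/(-11084578284) = -1/11084578284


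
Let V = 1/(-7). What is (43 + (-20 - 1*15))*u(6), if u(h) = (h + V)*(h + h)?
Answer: 3936/7 ≈ 562.29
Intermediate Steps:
V = -⅐ ≈ -0.14286
u(h) = 2*h*(-⅐ + h) (u(h) = (h - ⅐)*(h + h) = (-⅐ + h)*(2*h) = 2*h*(-⅐ + h))
(43 + (-20 - 1*15))*u(6) = (43 + (-20 - 1*15))*((2/7)*6*(-1 + 7*6)) = (43 + (-20 - 15))*((2/7)*6*(-1 + 42)) = (43 - 35)*((2/7)*6*41) = 8*(492/7) = 3936/7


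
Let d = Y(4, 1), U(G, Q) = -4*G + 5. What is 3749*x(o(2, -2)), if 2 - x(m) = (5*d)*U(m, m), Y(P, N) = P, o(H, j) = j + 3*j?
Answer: -2766762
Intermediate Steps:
o(H, j) = 4*j
U(G, Q) = 5 - 4*G
d = 4
x(m) = -98 + 80*m (x(m) = 2 - 5*4*(5 - 4*m) = 2 - 20*(5 - 4*m) = 2 - (100 - 80*m) = 2 + (-100 + 80*m) = -98 + 80*m)
3749*x(o(2, -2)) = 3749*(-98 + 80*(4*(-2))) = 3749*(-98 + 80*(-8)) = 3749*(-98 - 640) = 3749*(-738) = -2766762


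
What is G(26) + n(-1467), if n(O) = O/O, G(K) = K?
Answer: 27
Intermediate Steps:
n(O) = 1
G(26) + n(-1467) = 26 + 1 = 27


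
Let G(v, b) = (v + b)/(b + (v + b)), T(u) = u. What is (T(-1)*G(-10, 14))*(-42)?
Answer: 28/3 ≈ 9.3333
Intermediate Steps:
G(v, b) = (b + v)/(v + 2*b) (G(v, b) = (b + v)/(b + (b + v)) = (b + v)/(v + 2*b))
(T(-1)*G(-10, 14))*(-42) = -(14 - 10)/(-10 + 2*14)*(-42) = -4/(-10 + 28)*(-42) = -4/18*(-42) = -1*2/9*(-42) = -2/9*(-42) = 28/3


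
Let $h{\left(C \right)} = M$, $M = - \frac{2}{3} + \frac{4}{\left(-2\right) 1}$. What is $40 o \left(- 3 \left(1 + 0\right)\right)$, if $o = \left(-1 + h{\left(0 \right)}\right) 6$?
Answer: $2640$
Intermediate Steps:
$M = - \frac{8}{3}$ ($M = \left(-2\right) \frac{1}{3} + \frac{4}{-2} = - \frac{2}{3} + 4 \left(- \frac{1}{2}\right) = - \frac{2}{3} - 2 = - \frac{8}{3} \approx -2.6667$)
$h{\left(C \right)} = - \frac{8}{3}$
$o = -22$ ($o = \left(-1 - \frac{8}{3}\right) 6 = \left(- \frac{11}{3}\right) 6 = -22$)
$40 o \left(- 3 \left(1 + 0\right)\right) = 40 \left(-22\right) \left(- 3 \left(1 + 0\right)\right) = - 880 \left(\left(-3\right) 1\right) = \left(-880\right) \left(-3\right) = 2640$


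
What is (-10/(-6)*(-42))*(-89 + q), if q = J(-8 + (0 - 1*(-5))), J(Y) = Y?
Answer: 6440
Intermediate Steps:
q = -3 (q = -8 + (0 - 1*(-5)) = -8 + (0 + 5) = -8 + 5 = -3)
(-10/(-6)*(-42))*(-89 + q) = (-10/(-6)*(-42))*(-89 - 3) = (-10*(-⅙)*(-42))*(-92) = ((5/3)*(-42))*(-92) = -70*(-92) = 6440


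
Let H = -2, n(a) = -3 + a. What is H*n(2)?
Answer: 2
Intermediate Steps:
H*n(2) = -2*(-3 + 2) = -2*(-1) = 2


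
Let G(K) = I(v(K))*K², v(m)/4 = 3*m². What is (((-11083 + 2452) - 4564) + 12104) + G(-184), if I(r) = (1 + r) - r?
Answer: 32765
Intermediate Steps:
v(m) = 12*m² (v(m) = 4*(3*m²) = 12*m²)
I(r) = 1
G(K) = K² (G(K) = 1*K² = K²)
(((-11083 + 2452) - 4564) + 12104) + G(-184) = (((-11083 + 2452) - 4564) + 12104) + (-184)² = ((-8631 - 4564) + 12104) + 33856 = (-13195 + 12104) + 33856 = -1091 + 33856 = 32765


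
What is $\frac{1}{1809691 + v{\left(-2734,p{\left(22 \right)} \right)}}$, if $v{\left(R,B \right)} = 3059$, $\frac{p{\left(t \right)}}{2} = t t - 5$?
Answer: $\frac{1}{1812750} \approx 5.5165 \cdot 10^{-7}$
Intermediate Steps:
$p{\left(t \right)} = -10 + 2 t^{2}$ ($p{\left(t \right)} = 2 \left(t t - 5\right) = 2 \left(t^{2} - 5\right) = 2 \left(-5 + t^{2}\right) = -10 + 2 t^{2}$)
$\frac{1}{1809691 + v{\left(-2734,p{\left(22 \right)} \right)}} = \frac{1}{1809691 + 3059} = \frac{1}{1812750}$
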